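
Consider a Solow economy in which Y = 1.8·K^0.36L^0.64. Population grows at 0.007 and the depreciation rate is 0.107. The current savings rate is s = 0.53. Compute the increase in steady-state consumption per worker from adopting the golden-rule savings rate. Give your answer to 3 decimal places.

Δc ≈ 0.267

n + δ = 0.007 + 0.107 = 0.114.
Current steady state (s = 0.53): k* = (0.53·1.8/0.114)^(1/0.64) ≈ 27.6459, y* = 1.8·27.6459^0.36 ≈ 5.9465, c* = (1−0.53)·5.9465 ≈ 2.7948.
At the golden rule the marginal product of capital equals n+δ: 0.36·1.8·k^(0.36−1) = 0.114. Solving, k_gold = (0.36·1.8/0.114)^(1/0.64) ≈ 15.1068.
y_gold = 1.8·15.1068^0.36 ≈ 4.7838, c_gold = y_gold − 0.114·k_gold ≈ 3.0616.
Gain: Δc = 3.0616 − 2.7948 ≈ 0.2668.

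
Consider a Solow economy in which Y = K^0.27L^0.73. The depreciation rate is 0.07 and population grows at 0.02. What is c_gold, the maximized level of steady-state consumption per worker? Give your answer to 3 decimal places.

c_gold ≈ 1.096

Break-even investment rate: n + δ = 0.02 + 0.07 = 0.09.
Golden rule sets MPK = n+δ: 0.27·k^(0.27−1) = 0.09, so k_gold = (0.27/0.09)^(1/0.73) ≈ 4.5039.
y_gold = 4.5039^0.27 ≈ 1.5013.
c_gold = y_gold − (n+δ)·k_gold = 1.5013 − 0.09·4.5039 ≈ 1.0960.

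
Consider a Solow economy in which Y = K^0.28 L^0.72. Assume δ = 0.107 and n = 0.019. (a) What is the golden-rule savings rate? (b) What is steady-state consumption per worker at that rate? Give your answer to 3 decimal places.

n + δ = 0.019 + 0.107 = 0.126.
For Cobb-Douglas, s_gold equals capital's share: s_gold = 0.28.
At the golden rule the marginal product of capital equals n+δ: 0.28·k^(0.28−1) = 0.126. Solving, k_gold = (0.28/0.126)^(1/0.72) ≈ 3.0314.
y_gold = 3.0314^0.28 ≈ 1.3641; c_gold = (1−0.28)·y_gold ≈ 0.9822.

(a) s_gold = 0.280; (b) c_gold ≈ 0.982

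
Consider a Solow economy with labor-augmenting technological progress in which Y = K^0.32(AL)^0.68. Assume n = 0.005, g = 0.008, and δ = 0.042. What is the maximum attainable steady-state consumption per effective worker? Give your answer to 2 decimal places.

Capital per effective worker breaks even when investment replaces (n + g + δ)·k; here n + g + δ = 0.055.
Golden rule sets MPK = n+g+δ: 0.32·k^(0.32−1) = 0.055, so k_gold = (0.32/0.055)^(1/0.68) ≈ 13.3256.
y_gold = 13.3256^0.32 ≈ 2.2903.
c_gold = y_gold − (n+g+δ)·k_gold = 2.2903 − 0.055·13.3256 ≈ 1.5574.

c_gold ≈ 1.56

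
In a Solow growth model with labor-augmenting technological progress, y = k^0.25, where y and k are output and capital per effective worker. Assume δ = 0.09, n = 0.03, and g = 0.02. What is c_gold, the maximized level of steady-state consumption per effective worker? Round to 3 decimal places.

c_gold ≈ 0.910

Break-even investment rate: n + g + δ = 0.03 + 0.02 + 0.09 = 0.14.
Setting f'(k) = n+g+δ gives 0.25·k^(0.25−1) = 0.14, hence k_gold = (0.25/0.14)^(1/0.75) ≈ 2.1665.
y_gold = 2.1665^0.25 ≈ 1.2132.
c_gold = y_gold − (n+g+δ)·k_gold = 1.2132 − 0.14·2.1665 ≈ 0.9099.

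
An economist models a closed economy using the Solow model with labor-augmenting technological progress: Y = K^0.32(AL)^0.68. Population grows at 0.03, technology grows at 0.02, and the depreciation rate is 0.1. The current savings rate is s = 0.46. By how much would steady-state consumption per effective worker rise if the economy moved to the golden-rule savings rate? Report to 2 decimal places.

The effective depreciation rate is n + g + δ = 0.03 + 0.02 + 0.1 = 0.15.
Current steady state (s = 0.46): k* = (0.46/0.15)^(1/0.68) ≈ 5.1962, y* = 5.1962^0.32 ≈ 1.6944, c* = (1−0.46)·1.6944 ≈ 0.9150.
Setting f'(k) = n+g+δ gives 0.32·k^(0.32−1) = 0.15, hence k_gold = (0.32/0.15)^(1/0.68) ≈ 3.0473.
y_gold = 3.0473^0.32 ≈ 1.4284, c_gold = y_gold − 0.15·k_gold ≈ 0.9713.
Gain: Δc = 0.9713 − 0.9150 ≈ 0.0563.

Δc ≈ 0.06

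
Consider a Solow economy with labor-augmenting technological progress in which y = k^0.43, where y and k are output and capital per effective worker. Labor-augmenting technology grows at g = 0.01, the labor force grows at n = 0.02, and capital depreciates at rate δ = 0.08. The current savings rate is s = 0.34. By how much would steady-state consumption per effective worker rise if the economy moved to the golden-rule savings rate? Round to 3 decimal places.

The effective depreciation rate is n + g + δ = 0.02 + 0.01 + 0.08 = 0.11.
Current steady state (s = 0.34): k* = (0.34/0.11)^(1/0.57) ≈ 7.2410, y* = 7.2410^0.43 ≈ 2.3427, c* = (1−0.34)·2.3427 ≈ 1.5462.
Maximizing c = f(k) − (n+g+δ)·k gives f'(k) = n+g+δ, i.e. 0.43·k^(0.43−1) = 0.11, so k_gold = (0.43/0.11)^(1/0.57) ≈ 10.9328.
y_gold = 10.9328^0.43 ≈ 2.7968, c_gold = y_gold − 0.11·k_gold ≈ 1.5941.
Gain: Δc = 1.5941 − 1.5462 ≈ 0.0480.

Δc ≈ 0.048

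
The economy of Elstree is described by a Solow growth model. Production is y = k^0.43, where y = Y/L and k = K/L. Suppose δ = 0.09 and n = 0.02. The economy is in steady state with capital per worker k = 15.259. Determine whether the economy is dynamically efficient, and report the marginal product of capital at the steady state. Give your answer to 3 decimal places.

The effective depreciation rate is n + δ = 0.02 + 0.09 = 0.11.
MPK = 0.43·k^(0.43−1) = 0.43·15.259^(-0.57) ≈ 0.0910.
MPK < 0.11, so the economy is dynamically inefficient (over-saving).

dynamically inefficient; MPK ≈ 0.091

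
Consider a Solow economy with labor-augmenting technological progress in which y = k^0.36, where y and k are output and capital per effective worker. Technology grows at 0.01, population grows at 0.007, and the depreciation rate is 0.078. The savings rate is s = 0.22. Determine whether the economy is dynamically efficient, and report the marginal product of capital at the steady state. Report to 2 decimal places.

n + g + δ = 0.007 + 0.01 + 0.078 = 0.095.
Steady-state k*: s·k^0.36 = 0.095·k gives k* = (0.22/0.095)^(1/0.64) ≈ 3.7140.
MPK = 0.36·3.7140^(-0.64) ≈ 0.1555.
MPK > n+g+δ = 0.095, so the economy is dynamically efficient (under-saving).

dynamically efficient; MPK ≈ 0.16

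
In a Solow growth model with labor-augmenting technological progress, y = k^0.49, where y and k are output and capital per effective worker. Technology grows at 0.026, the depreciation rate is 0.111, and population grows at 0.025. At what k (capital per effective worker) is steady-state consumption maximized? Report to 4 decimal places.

n + g + δ = 0.025 + 0.026 + 0.111 = 0.162.
Maximizing c = f(k) − (n+g+δ)·k gives f'(k) = n+g+δ, i.e. 0.49·k^(0.49−1) = 0.162, so k_gold = (0.49/0.162)^(1/0.51) ≈ 8.7602.

k_gold ≈ 8.7602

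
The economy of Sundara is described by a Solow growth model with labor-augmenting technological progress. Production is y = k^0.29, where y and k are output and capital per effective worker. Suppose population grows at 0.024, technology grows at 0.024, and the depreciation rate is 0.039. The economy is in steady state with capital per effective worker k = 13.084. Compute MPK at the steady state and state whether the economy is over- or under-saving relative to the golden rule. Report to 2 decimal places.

n + g + δ = 0.024 + 0.024 + 0.039 = 0.087.
MPK = 0.29·k^(0.29−1) = 0.29·13.084^(-0.71) ≈ 0.0467.
MPK < 0.087, so the economy is dynamically inefficient (over-saving).

over-saving; MPK ≈ 0.05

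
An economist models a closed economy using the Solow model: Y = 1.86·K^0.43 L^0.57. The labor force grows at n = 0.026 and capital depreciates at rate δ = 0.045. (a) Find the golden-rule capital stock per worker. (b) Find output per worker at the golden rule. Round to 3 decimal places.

(a) k_gold ≈ 70.005; (b) y_gold ≈ 11.559

n + δ = 0.026 + 0.045 = 0.071.
Golden rule sets MPK = n+δ: 0.43·1.86·k^(0.43−1) = 0.071, so k_gold = (0.43·1.86/0.071)^(1/0.57) ≈ 70.0049.
y_gold = 1.86·70.0049^0.43 ≈ 11.5589.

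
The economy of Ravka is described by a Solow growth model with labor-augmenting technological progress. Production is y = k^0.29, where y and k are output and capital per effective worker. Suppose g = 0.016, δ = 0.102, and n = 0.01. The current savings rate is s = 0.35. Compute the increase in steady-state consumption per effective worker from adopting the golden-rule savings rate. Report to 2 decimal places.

Δc ≈ 0.01

The effective depreciation rate is n + g + δ = 0.01 + 0.016 + 0.102 = 0.128.
Current steady state (s = 0.35): k* = (0.35/0.128)^(1/0.71) ≈ 4.1238, y* = 4.1238^0.29 ≈ 1.5081, c* = (1−0.35)·1.5081 ≈ 0.9803.
At the golden rule the marginal product of capital equals n+g+δ: 0.29·k^(0.29−1) = 0.128. Solving, k_gold = (0.29/0.128)^(1/0.71) ≈ 3.1642.
y_gold = 3.1642^0.29 ≈ 1.3966, c_gold = y_gold − 0.128·k_gold ≈ 0.9916.
Gain: Δc = 0.9916 − 0.9803 ≈ 0.0113.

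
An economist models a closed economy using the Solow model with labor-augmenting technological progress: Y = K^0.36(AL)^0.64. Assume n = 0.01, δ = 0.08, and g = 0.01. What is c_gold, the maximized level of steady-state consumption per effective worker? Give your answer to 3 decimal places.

c_gold ≈ 1.316

The effective depreciation rate is n + g + δ = 0.01 + 0.01 + 0.08 = 0.1.
Golden rule sets MPK = n+g+δ: 0.36·k^(0.36−1) = 0.1, so k_gold = (0.36/0.1)^(1/0.64) ≈ 7.3998.
y_gold = 7.3998^0.36 ≈ 2.0555.
c_gold = y_gold − (n+g+δ)·k_gold = 2.0555 − 0.1·7.3998 ≈ 1.3155.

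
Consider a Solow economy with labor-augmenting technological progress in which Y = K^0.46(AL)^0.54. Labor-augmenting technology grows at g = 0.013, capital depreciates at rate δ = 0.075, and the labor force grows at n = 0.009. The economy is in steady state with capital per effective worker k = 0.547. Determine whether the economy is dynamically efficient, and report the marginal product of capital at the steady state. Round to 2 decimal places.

n + g + δ = 0.009 + 0.013 + 0.075 = 0.097.
MPK = 0.46·k^(0.46−1) = 0.46·0.547^(-0.54) ≈ 0.6372.
MPK > 0.097, so the economy is dynamically efficient (under-saving).

dynamically efficient; MPK ≈ 0.64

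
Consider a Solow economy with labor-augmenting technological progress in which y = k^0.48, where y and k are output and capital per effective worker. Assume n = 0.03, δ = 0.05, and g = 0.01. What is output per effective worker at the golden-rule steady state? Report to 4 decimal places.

y_gold ≈ 4.6890

Break-even investment rate: n + g + δ = 0.03 + 0.01 + 0.05 = 0.09.
Maximizing c = f(k) − (n+g+δ)·k gives f'(k) = n+g+δ, i.e. 0.48·k^(0.48−1) = 0.09, so k_gold = (0.48/0.09)^(1/0.52) ≈ 25.0077.
Output: y_gold = k_gold^0.48 = 25.0077^0.48 ≈ 4.6890.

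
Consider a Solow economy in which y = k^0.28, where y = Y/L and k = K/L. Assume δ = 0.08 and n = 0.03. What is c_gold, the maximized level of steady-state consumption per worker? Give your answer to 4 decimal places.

c_gold ≈ 1.0355

Break-even investment rate: n + δ = 0.03 + 0.08 = 0.11.
Maximizing c = f(k) − (n+δ)·k gives f'(k) = n+δ, i.e. 0.28·k^(0.28−1) = 0.11, so k_gold = (0.28/0.11)^(1/0.72) ≈ 3.6607.
y_gold = 3.6607^0.28 ≈ 1.4381.
c_gold = y_gold − (n+δ)·k_gold = 1.4381 − 0.11·3.6607 ≈ 1.0355.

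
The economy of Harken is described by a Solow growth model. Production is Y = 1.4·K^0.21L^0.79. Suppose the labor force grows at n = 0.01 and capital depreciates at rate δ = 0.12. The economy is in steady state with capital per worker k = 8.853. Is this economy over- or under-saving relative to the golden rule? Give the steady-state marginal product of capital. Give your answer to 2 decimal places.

Capital per worker breaks even when investment replaces (n + δ)·k; here n + δ = 0.13.
MPK = 0.21·1.4·k^(0.21−1) = 0.21·1.4·8.853^(-0.79) ≈ 0.0525.
MPK < 0.13, so the economy is dynamically inefficient (over-saving).

over-saving; MPK ≈ 0.05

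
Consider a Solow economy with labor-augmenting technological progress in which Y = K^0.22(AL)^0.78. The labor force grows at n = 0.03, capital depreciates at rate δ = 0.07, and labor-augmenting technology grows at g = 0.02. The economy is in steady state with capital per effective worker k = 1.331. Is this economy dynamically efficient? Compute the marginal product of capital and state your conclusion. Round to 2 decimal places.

Break-even investment rate: n + g + δ = 0.03 + 0.02 + 0.07 = 0.12.
MPK = 0.22·k^(0.22−1) = 0.22·1.331^(-0.78) ≈ 0.1760.
MPK > 0.12, so the economy is dynamically efficient (under-saving).

dynamically efficient; MPK ≈ 0.18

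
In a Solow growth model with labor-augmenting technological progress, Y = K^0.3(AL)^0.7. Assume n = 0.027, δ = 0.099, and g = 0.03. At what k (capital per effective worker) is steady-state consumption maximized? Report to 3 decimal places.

k_gold ≈ 2.545

Capital per effective worker breaks even when investment replaces (n + g + δ)·k; here n + g + δ = 0.156.
At the golden rule the marginal product of capital equals n+g+δ: 0.3·k^(0.3−1) = 0.156. Solving, k_gold = (0.3/0.156)^(1/0.7) ≈ 2.5451.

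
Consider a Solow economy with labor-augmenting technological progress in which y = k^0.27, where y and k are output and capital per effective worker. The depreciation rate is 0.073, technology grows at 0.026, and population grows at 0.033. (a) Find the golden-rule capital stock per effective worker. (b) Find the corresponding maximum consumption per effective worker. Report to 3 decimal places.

(a) k_gold ≈ 2.665; (b) c_gold ≈ 0.951

Capital per effective worker breaks even when investment replaces (n + g + δ)·k; here n + g + δ = 0.132.
At the golden rule the marginal product of capital equals n+g+δ: 0.27·k^(0.27−1) = 0.132. Solving, k_gold = (0.27/0.132)^(1/0.73) ≈ 2.6653.
y_gold = 2.6653^0.27 ≈ 1.3030; c_gold = y_gold − 0.132·k_gold ≈ 0.9512.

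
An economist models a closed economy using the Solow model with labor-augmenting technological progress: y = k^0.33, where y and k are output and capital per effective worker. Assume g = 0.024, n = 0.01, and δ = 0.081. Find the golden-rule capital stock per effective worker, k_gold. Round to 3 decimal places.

n + g + δ = 0.01 + 0.024 + 0.081 = 0.115.
Golden rule sets MPK = n+g+δ: 0.33·k^(0.33−1) = 0.115, so k_gold = (0.33/0.115)^(1/0.67) ≈ 4.8229.

k_gold ≈ 4.823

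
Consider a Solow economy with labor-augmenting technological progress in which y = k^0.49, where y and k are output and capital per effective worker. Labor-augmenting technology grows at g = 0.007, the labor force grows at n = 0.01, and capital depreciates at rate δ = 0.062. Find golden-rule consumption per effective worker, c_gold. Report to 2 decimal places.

c_gold ≈ 2.94

Capital per effective worker breaks even when investment replaces (n + g + δ)·k; here n + g + δ = 0.079.
Setting f'(k) = n+g+δ gives 0.49·k^(0.49−1) = 0.079, hence k_gold = (0.49/0.079)^(1/0.51) ≈ 35.8143.
y_gold = 35.8143^0.49 ≈ 5.7741.
c_gold = y_gold − (n+g+δ)·k_gold = 5.7741 − 0.079·35.8143 ≈ 2.9448.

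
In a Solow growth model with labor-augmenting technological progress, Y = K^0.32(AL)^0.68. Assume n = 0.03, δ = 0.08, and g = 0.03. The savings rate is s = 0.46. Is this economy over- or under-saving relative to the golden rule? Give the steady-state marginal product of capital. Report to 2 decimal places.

Capital per effective worker breaks even when investment replaces (n + g + δ)·k; here n + g + δ = 0.14.
Steady-state k*: s·k^0.32 = 0.14·k gives k* = (0.46/0.14)^(1/0.68) ≈ 5.7511.
MPK = 0.32·5.7511^(-0.68) ≈ 0.0974.
MPK < n+g+δ = 0.14, so the economy is dynamically inefficient (over-saving).

over-saving; MPK ≈ 0.10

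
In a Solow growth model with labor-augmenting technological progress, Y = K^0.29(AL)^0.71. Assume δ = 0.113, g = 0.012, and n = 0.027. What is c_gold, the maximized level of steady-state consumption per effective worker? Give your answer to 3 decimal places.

c_gold ≈ 0.924

The effective depreciation rate is n + g + δ = 0.027 + 0.012 + 0.113 = 0.152.
Setting f'(k) = n+g+δ gives 0.29·k^(0.29−1) = 0.152, hence k_gold = (0.29/0.152)^(1/0.71) ≈ 2.4840.
y_gold = 2.4840^0.29 ≈ 1.3019.
c_gold = y_gold − (n+g+δ)·k_gold = 1.3019 − 0.152·2.4840 ≈ 0.9244.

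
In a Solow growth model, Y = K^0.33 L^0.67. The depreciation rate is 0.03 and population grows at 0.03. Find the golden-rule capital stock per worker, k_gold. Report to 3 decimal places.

The effective depreciation rate is n + δ = 0.03 + 0.03 = 0.06.
Maximizing c = f(k) − (n+δ)·k gives f'(k) = n+δ, i.e. 0.33·k^(0.33−1) = 0.06, so k_gold = (0.33/0.06)^(1/0.67) ≈ 12.7356.

k_gold ≈ 12.736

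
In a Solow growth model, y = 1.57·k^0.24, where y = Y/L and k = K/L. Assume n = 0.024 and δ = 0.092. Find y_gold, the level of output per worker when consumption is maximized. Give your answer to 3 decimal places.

y_gold ≈ 2.278

Break-even investment rate: n + δ = 0.024 + 0.092 = 0.116.
At the golden rule the marginal product of capital equals n+δ: 0.24·1.57·k^(0.24−1) = 0.116. Solving, k_gold = (0.24·1.57/0.116)^(1/0.76) ≈ 4.7122.
Output: y_gold = 1.57·k_gold^0.24 = 1.57·4.7122^0.24 ≈ 2.2776.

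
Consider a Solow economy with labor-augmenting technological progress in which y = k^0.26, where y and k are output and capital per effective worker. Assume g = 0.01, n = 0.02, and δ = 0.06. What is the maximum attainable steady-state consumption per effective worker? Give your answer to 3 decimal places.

The effective depreciation rate is n + g + δ = 0.02 + 0.01 + 0.06 = 0.09.
At the golden rule the marginal product of capital equals n+g+δ: 0.26·k^(0.26−1) = 0.09. Solving, k_gold = (0.26/0.09)^(1/0.74) ≈ 4.1938.
y_gold = 4.1938^0.26 ≈ 1.4517.
c_gold = y_gold − (n+g+δ)·k_gold = 1.4517 − 0.09·4.1938 ≈ 1.0743.

c_gold ≈ 1.074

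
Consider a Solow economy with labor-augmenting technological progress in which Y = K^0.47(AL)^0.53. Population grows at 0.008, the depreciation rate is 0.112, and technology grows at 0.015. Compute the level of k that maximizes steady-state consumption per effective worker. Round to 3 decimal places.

k_gold ≈ 10.524

The effective depreciation rate is n + g + δ = 0.008 + 0.015 + 0.112 = 0.135.
Golden rule sets MPK = n+g+δ: 0.47·k^(0.47−1) = 0.135, so k_gold = (0.47/0.135)^(1/0.53) ≈ 10.5244.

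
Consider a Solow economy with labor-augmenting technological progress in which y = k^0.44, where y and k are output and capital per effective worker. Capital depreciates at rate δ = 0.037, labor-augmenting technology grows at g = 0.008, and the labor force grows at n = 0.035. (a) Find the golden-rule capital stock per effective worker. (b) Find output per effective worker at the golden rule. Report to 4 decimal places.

Capital per effective worker breaks even when investment replaces (n + g + δ)·k; here n + g + δ = 0.08.
Golden rule sets MPK = n+g+δ: 0.44·k^(0.44−1) = 0.08, so k_gold = (0.44/0.08)^(1/0.56) ≈ 20.9931.
y_gold = 20.9931^0.44 ≈ 3.8169.

(a) k_gold ≈ 20.9931; (b) y_gold ≈ 3.8169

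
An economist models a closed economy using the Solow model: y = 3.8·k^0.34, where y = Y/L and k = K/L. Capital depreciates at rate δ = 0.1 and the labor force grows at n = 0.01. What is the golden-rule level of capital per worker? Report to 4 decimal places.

Break-even investment rate: n + δ = 0.01 + 0.1 = 0.11.
At the golden rule the marginal product of capital equals n+δ: 0.34·3.8·k^(0.34−1) = 0.11. Solving, k_gold = (0.34·3.8/0.11)^(1/0.66) ≈ 41.7845.

k_gold ≈ 41.7845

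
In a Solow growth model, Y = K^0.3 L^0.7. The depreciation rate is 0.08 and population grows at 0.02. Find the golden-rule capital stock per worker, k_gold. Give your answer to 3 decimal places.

Capital per worker breaks even when investment replaces (n + δ)·k; here n + δ = 0.1.
Maximizing c = f(k) − (n+δ)·k gives f'(k) = n+δ, i.e. 0.3·k^(0.3−1) = 0.1, so k_gold = (0.3/0.1)^(1/0.7) ≈ 4.8040.

k_gold ≈ 4.804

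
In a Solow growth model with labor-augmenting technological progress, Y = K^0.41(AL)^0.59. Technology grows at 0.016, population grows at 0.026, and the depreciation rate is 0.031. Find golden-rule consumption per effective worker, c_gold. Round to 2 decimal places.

n + g + δ = 0.026 + 0.016 + 0.031 = 0.073.
At the golden rule the marginal product of capital equals n+g+δ: 0.41·k^(0.41−1) = 0.073. Solving, k_gold = (0.41/0.073)^(1/0.59) ≈ 18.6326.
y_gold = 18.6326^0.41 ≈ 3.3175.
c_gold = y_gold − (n+g+δ)·k_gold = 3.3175 − 0.073·18.6326 ≈ 1.9573.

c_gold ≈ 1.96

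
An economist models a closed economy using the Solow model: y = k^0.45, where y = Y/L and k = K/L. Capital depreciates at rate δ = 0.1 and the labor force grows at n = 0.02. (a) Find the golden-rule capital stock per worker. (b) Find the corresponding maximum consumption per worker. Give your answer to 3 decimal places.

(a) k_gold ≈ 11.058; (b) c_gold ≈ 1.622

The effective depreciation rate is n + δ = 0.02 + 0.1 = 0.12.
Golden rule sets MPK = n+δ: 0.45·k^(0.45−1) = 0.12, so k_gold = (0.45/0.12)^(1/0.55) ≈ 11.0584.
y_gold = 11.0584^0.45 ≈ 2.9489; c_gold = y_gold − 0.12·k_gold ≈ 1.6219.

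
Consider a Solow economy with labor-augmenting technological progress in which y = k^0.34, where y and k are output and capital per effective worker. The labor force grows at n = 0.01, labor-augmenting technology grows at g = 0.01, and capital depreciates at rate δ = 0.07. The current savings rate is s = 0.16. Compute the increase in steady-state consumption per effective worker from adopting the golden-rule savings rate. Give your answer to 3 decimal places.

Capital per effective worker breaks even when investment replaces (n + g + δ)·k; here n + g + δ = 0.09.
Current steady state (s = 0.16): k* = (0.16/0.09)^(1/0.66) ≈ 2.3911, y* = 2.3911^0.34 ≈ 1.3450, c* = (1−0.16)·1.3450 ≈ 1.1298.
At the golden rule the marginal product of capital equals n+g+δ: 0.34·k^(0.34−1) = 0.09. Solving, k_gold = (0.34/0.09)^(1/0.66) ≈ 7.4920.
y_gold = 7.4920^0.34 ≈ 1.9832, c_gold = y_gold − 0.09·k_gold ≈ 1.3089.
Gain: Δc = 1.3089 − 1.1298 ≈ 0.1791.

Δc ≈ 0.179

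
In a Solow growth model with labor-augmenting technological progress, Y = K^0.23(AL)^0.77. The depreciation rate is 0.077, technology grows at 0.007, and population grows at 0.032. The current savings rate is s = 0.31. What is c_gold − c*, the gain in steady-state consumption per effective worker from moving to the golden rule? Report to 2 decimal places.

Δc ≈ 0.02

The effective depreciation rate is n + g + δ = 0.032 + 0.007 + 0.077 = 0.116.
Current steady state (s = 0.31): k* = (0.31/0.116)^(1/0.77) ≈ 3.5844, y* = 3.5844^0.23 ≈ 1.3413, c* = (1−0.31)·1.3413 ≈ 0.9255.
Maximizing c = f(k) − (n+g+δ)·k gives f'(k) = n+g+δ, i.e. 0.23·k^(0.23−1) = 0.116, so k_gold = (0.23/0.116)^(1/0.77) ≈ 2.4326.
y_gold = 2.4326^0.23 ≈ 1.2269, c_gold = y_gold − 0.116·k_gold ≈ 0.9447.
Gain: Δc = 0.9447 − 0.9255 ≈ 0.0192.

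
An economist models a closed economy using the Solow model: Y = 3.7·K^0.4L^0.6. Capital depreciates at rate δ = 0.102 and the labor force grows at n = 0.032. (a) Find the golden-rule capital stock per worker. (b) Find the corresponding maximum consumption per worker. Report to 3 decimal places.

(a) k_gold ≈ 54.777; (b) c_gold ≈ 11.010

Capital per worker breaks even when investment replaces (n + δ)·k; here n + δ = 0.134.
Golden rule sets MPK = n+δ: 0.4·3.7·k^(0.4−1) = 0.134, so k_gold = (0.4·3.7/0.134)^(1/0.6) ≈ 54.7766.
y_gold = 3.7·54.7766^0.4 ≈ 18.3502; c_gold = y_gold − 0.134·k_gold ≈ 11.0101.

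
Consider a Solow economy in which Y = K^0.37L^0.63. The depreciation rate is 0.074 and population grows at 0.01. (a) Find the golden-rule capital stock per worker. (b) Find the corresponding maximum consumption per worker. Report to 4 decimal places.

Break-even investment rate: n + δ = 0.01 + 0.074 = 0.084.
Maximizing c = f(k) − (n+δ)·k gives f'(k) = n+δ, i.e. 0.37·k^(0.37−1) = 0.084, so k_gold = (0.37/0.084)^(1/0.63) ≈ 10.5220.
y_gold = 10.5220^0.37 ≈ 2.3888; c_gold = y_gold − 0.084·k_gold ≈ 1.5049.

(a) k_gold ≈ 10.5220; (b) c_gold ≈ 1.5049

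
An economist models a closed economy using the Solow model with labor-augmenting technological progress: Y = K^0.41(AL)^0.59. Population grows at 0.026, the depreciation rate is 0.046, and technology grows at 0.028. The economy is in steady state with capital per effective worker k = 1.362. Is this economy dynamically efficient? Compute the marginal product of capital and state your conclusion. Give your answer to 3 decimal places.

dynamically efficient; MPK ≈ 0.342

Capital per effective worker breaks even when investment replaces (n + g + δ)·k; here n + g + δ = 0.1.
MPK = 0.41·k^(0.41−1) = 0.41·1.362^(-0.59) ≈ 0.3417.
MPK > 0.1, so the economy is dynamically efficient (under-saving).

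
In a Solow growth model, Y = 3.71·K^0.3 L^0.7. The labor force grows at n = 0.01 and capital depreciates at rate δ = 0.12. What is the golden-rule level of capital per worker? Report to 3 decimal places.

n + δ = 0.01 + 0.12 = 0.13.
Maximizing c = f(k) − (n+δ)·k gives f'(k) = n+δ, i.e. 0.3·3.71·k^(0.3−1) = 0.13, so k_gold = (0.3·3.71/0.13)^(1/0.7) ≈ 21.4890.

k_gold ≈ 21.489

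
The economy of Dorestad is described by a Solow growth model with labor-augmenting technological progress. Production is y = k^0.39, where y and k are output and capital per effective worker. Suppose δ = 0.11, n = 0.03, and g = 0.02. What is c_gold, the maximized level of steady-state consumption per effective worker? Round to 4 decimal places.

Break-even investment rate: n + g + δ = 0.03 + 0.02 + 0.11 = 0.16.
At the golden rule the marginal product of capital equals n+g+δ: 0.39·k^(0.39−1) = 0.16. Solving, k_gold = (0.39/0.16)^(1/0.61) ≈ 4.3086.
y_gold = 4.3086^0.39 ≈ 1.7676.
c_gold = y_gold − (n+g+δ)·k_gold = 1.7676 − 0.16·4.3086 ≈ 1.0783.

c_gold ≈ 1.0783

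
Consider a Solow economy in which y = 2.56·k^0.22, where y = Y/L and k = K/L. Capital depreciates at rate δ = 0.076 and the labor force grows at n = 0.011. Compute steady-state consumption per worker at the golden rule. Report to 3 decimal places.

n + δ = 0.011 + 0.076 = 0.087.
Setting f'(k) = n+δ gives 0.22·2.56·k^(0.22−1) = 0.087, hence k_gold = (0.22·2.56/0.087)^(1/0.78) ≈ 10.9629.
y_gold = 2.56·10.9629^0.22 ≈ 4.3353.
c_gold = y_gold − (n+δ)·k_gold = 4.3353 − 0.087·10.9629 ≈ 3.3816.

c_gold ≈ 3.382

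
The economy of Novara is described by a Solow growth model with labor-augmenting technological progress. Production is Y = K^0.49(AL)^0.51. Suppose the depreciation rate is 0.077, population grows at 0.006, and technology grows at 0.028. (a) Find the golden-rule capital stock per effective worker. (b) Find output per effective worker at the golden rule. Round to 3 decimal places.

The effective depreciation rate is n + g + δ = 0.006 + 0.028 + 0.077 = 0.111.
Golden rule sets MPK = n+g+δ: 0.49·k^(0.49−1) = 0.111, so k_gold = (0.49/0.111)^(1/0.51) ≈ 18.3847.
y_gold = 18.3847^0.49 ≈ 4.1647.

(a) k_gold ≈ 18.385; (b) y_gold ≈ 4.165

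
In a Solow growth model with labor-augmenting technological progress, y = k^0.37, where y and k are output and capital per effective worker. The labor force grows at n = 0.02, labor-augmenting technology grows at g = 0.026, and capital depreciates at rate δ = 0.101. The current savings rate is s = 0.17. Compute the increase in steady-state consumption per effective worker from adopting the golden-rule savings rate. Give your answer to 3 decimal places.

Capital per effective worker breaks even when investment replaces (n + g + δ)·k; here n + g + δ = 0.147.
Current steady state (s = 0.17): k* = (0.17/0.147)^(1/0.63) ≈ 1.2595, y* = 1.2595^0.37 ≈ 1.0891, c* = (1−0.17)·1.0891 ≈ 0.9040.
At the golden rule the marginal product of capital equals n+g+δ: 0.37·k^(0.37−1) = 0.147. Solving, k_gold = (0.37/0.147)^(1/0.63) ≈ 4.3284.
y_gold = 4.3284^0.37 ≈ 1.7196, c_gold = y_gold − 0.147·k_gold ≈ 1.0834.
Gain: Δc = 1.0834 − 0.9040 ≈ 0.1794.

Δc ≈ 0.179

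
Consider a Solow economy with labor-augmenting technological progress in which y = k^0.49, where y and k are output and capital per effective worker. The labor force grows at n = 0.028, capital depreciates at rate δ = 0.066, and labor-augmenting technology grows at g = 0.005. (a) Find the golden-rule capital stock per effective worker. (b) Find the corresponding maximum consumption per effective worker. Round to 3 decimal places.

(a) k_gold ≈ 23.008; (b) c_gold ≈ 2.371

n + g + δ = 0.028 + 0.005 + 0.066 = 0.099.
At the golden rule the marginal product of capital equals n+g+δ: 0.49·k^(0.49−1) = 0.099. Solving, k_gold = (0.49/0.099)^(1/0.51) ≈ 23.0083.
y_gold = 23.0083^0.49 ≈ 4.6486; c_gold = y_gold − 0.099·k_gold ≈ 2.3708.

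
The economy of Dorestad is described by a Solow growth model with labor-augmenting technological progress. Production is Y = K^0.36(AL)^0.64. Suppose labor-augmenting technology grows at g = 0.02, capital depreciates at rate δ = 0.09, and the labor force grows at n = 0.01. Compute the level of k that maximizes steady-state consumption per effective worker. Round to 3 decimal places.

k_gold ≈ 5.565

n + g + δ = 0.01 + 0.02 + 0.09 = 0.12.
Golden rule sets MPK = n+g+δ: 0.36·k^(0.36−1) = 0.12, so k_gold = (0.36/0.12)^(1/0.64) ≈ 5.5655.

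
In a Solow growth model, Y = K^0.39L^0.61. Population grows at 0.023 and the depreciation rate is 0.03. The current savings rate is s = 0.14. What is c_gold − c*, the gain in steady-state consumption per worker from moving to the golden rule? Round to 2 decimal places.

Δc ≈ 0.58

Capital per worker breaks even when investment replaces (n + δ)·k; here n + δ = 0.053.
Current steady state (s = 0.14): k* = (0.14/0.053)^(1/0.61) ≈ 4.9154, y* = 4.9154^0.39 ≈ 1.8608, c* = (1−0.14)·1.8608 ≈ 1.6003.
Setting f'(k) = n+δ gives 0.39·k^(0.39−1) = 0.053, hence k_gold = (0.39/0.053)^(1/0.61) ≈ 26.3612.
y_gold = 26.3612^0.39 ≈ 3.5824, c_gold = y_gold − 0.053·k_gold ≈ 2.1853.
Gain: Δc = 2.1853 − 1.6003 ≈ 0.5850.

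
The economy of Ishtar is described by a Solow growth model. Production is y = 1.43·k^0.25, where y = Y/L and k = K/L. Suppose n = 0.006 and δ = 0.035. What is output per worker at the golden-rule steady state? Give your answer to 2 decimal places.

Capital per worker breaks even when investment replaces (n + δ)·k; here n + δ = 0.041.
Golden rule sets MPK = n+δ: 0.25·1.43·k^(0.25−1) = 0.041, so k_gold = (0.25·1.43/0.041)^(1/0.75) ≈ 17.9469.
Output: y_gold = 1.43·k_gold^0.25 = 1.43·17.9469^0.25 ≈ 2.9433.

y_gold ≈ 2.94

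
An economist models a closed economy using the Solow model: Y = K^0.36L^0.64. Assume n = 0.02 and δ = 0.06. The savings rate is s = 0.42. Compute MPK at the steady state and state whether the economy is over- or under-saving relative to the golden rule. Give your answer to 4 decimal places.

over-saving; MPK ≈ 0.0686

Capital per worker breaks even when investment replaces (n + δ)·k; here n + δ = 0.08.
Steady-state k*: s·k^0.36 = 0.08·k gives k* = (0.42/0.08)^(1/0.64) ≈ 13.3429.
MPK = 0.36·13.3429^(-0.64) ≈ 0.0686.
MPK < n+δ = 0.08, so the economy is dynamically inefficient (over-saving).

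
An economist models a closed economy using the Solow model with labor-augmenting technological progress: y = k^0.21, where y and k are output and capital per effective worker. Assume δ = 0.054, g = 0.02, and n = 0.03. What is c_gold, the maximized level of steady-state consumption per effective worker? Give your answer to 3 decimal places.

The effective depreciation rate is n + g + δ = 0.03 + 0.02 + 0.054 = 0.104.
At the golden rule the marginal product of capital equals n+g+δ: 0.21·k^(0.21−1) = 0.104. Solving, k_gold = (0.21/0.104)^(1/0.79) ≈ 2.4339.
y_gold = 2.4339^0.21 ≈ 1.2054.
c_gold = y_gold − (n+g+δ)·k_gold = 1.2054 − 0.104·2.4339 ≈ 0.9523.

c_gold ≈ 0.952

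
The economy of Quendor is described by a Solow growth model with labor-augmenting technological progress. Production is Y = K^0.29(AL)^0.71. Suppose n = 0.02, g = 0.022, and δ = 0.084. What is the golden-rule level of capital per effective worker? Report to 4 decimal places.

k_gold ≈ 3.2352

Capital per effective worker breaks even when investment replaces (n + g + δ)·k; here n + g + δ = 0.126.
At the golden rule the marginal product of capital equals n+g+δ: 0.29·k^(0.29−1) = 0.126. Solving, k_gold = (0.29/0.126)^(1/0.71) ≈ 3.2352.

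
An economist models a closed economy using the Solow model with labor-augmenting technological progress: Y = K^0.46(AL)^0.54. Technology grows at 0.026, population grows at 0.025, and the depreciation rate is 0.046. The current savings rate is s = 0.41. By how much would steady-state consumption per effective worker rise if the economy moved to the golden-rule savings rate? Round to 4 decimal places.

Break-even investment rate: n + g + δ = 0.025 + 0.026 + 0.046 = 0.097.
Current steady state (s = 0.41): k* = (0.41/0.097)^(1/0.54) ≈ 14.4305, y* = 14.4305^0.46 ≈ 3.4140, c* = (1−0.41)·3.4140 ≈ 2.0143.
Maximizing c = f(k) − (n+g+δ)·k gives f'(k) = n+g+δ, i.e. 0.46·k^(0.46−1) = 0.097, so k_gold = (0.46/0.097)^(1/0.54) ≈ 17.8577.
y_gold = 17.8577^0.46 ≈ 3.7657, c_gold = y_gold − 0.097·k_gold ≈ 2.0335.
Gain: Δc = 2.0335 − 2.0143 ≈ 0.0192.

Δc ≈ 0.0192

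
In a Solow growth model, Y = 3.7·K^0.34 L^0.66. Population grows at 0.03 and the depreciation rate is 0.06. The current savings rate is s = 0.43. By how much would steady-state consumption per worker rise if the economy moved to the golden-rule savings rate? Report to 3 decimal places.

Δc ≈ 0.240

n + δ = 0.03 + 0.06 = 0.09.
Current steady state (s = 0.43): k* = (0.43·3.7/0.09)^(1/0.66) ≈ 77.6322, y* = 3.7·77.6322^0.34 ≈ 16.2486, c* = (1−0.43)·16.2486 ≈ 9.2617.
Setting f'(k) = n+δ gives 0.34·3.7·k^(0.34−1) = 0.09, hence k_gold = (0.34·3.7/0.09)^(1/0.66) ≈ 54.3892.
y_gold = 3.7·54.3892^0.34 ≈ 14.3971, c_gold = y_gold − 0.09·k_gold ≈ 9.5021.
Gain: Δc = 9.5021 − 9.2617 ≈ 0.2404.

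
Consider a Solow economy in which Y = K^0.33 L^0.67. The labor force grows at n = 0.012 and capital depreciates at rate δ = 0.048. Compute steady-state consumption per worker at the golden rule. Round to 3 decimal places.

n + δ = 0.012 + 0.048 = 0.06.
Setting f'(k) = n+δ gives 0.33·k^(0.33−1) = 0.06, hence k_gold = (0.33/0.06)^(1/0.67) ≈ 12.7356.
y_gold = 12.7356^0.33 ≈ 2.3156.
c_gold = y_gold − (n+δ)·k_gold = 2.3156 − 0.06·12.7356 ≈ 1.5514.

c_gold ≈ 1.551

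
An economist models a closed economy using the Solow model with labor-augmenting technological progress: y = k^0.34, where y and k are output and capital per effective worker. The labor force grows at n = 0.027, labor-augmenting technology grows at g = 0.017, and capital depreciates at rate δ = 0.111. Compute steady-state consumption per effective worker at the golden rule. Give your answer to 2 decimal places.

c_gold ≈ 0.99

n + g + δ = 0.027 + 0.017 + 0.111 = 0.155.
Golden rule sets MPK = n+g+δ: 0.34·k^(0.34−1) = 0.155, so k_gold = (0.34/0.155)^(1/0.66) ≈ 3.2877.
y_gold = 3.2877^0.34 ≈ 1.4988.
c_gold = y_gold − (n+g+δ)·k_gold = 1.4988 − 0.155·3.2877 ≈ 0.9892.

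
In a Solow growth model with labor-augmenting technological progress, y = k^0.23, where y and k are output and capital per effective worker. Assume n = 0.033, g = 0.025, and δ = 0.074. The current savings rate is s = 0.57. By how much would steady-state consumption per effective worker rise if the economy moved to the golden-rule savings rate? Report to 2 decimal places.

Δc ≈ 0.24

n + g + δ = 0.033 + 0.025 + 0.074 = 0.132.
Current steady state (s = 0.57): k* = (0.57/0.132)^(1/0.77) ≈ 6.6845, y* = 6.6845^0.23 ≈ 1.5480, c* = (1−0.57)·1.5480 ≈ 0.6656.
Setting f'(k) = n+g+δ gives 0.23·k^(0.23−1) = 0.132, hence k_gold = (0.23/0.132)^(1/0.77) ≈ 2.0568.
y_gold = 2.0568^0.23 ≈ 1.1804, c_gold = y_gold − 0.132·k_gold ≈ 0.9089.
Gain: Δc = 0.9089 − 0.6656 ≈ 0.2433.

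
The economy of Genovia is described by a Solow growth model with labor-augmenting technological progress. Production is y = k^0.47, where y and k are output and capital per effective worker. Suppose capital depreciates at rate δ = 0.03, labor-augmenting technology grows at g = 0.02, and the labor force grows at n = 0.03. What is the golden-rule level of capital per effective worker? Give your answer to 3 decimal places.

The effective depreciation rate is n + g + δ = 0.03 + 0.02 + 0.03 = 0.08.
Golden rule sets MPK = n+g+δ: 0.47·k^(0.47−1) = 0.08, so k_gold = (0.47/0.08)^(1/0.53) ≈ 28.2461.

k_gold ≈ 28.246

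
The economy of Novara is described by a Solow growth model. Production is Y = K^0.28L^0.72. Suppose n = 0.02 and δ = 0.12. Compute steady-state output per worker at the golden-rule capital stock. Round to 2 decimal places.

Capital per worker breaks even when investment replaces (n + δ)·k; here n + δ = 0.14.
At the golden rule the marginal product of capital equals n+δ: 0.28·k^(0.28−1) = 0.14. Solving, k_gold = (0.28/0.14)^(1/0.72) ≈ 2.6188.
Output: y_gold = k_gold^0.28 = 2.6188^0.28 ≈ 1.3094.

y_gold ≈ 1.31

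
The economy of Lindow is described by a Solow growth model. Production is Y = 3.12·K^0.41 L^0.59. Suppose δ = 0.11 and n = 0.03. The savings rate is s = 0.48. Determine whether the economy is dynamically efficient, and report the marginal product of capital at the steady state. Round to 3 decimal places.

The effective depreciation rate is n + δ = 0.03 + 0.11 = 0.14.
Steady-state k*: s·A·k^0.41 = 0.14·k gives k* = (0.48·3.12/0.14)^(1/0.59) ≈ 55.5292.
MPK = 0.41·3.12·55.5292^(-0.59) ≈ 0.1196.
MPK < n+δ = 0.14, so the economy is dynamically inefficient (over-saving).

dynamically inefficient; MPK ≈ 0.120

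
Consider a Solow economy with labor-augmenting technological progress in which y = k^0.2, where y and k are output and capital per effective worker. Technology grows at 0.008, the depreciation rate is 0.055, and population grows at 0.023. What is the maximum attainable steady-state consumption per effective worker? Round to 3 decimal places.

c_gold ≈ 0.988

The effective depreciation rate is n + g + δ = 0.023 + 0.008 + 0.055 = 0.086.
Setting f'(k) = n+g+δ gives 0.2·k^(0.2−1) = 0.086, hence k_gold = (0.2/0.086)^(1/0.8) ≈ 2.8719.
y_gold = 2.8719^0.2 ≈ 1.2349.
c_gold = y_gold − (n+g+δ)·k_gold = 1.2349 − 0.086·2.8719 ≈ 0.9879.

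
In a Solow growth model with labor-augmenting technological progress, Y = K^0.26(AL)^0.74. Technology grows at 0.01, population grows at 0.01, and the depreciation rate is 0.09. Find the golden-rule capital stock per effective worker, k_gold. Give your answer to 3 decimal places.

Break-even investment rate: n + g + δ = 0.01 + 0.01 + 0.09 = 0.11.
Maximizing c = f(k) − (n+g+δ)·k gives f'(k) = n+g+δ, i.e. 0.26·k^(0.26−1) = 0.11, so k_gold = (0.26/0.11)^(1/0.74) ≈ 3.1977.

k_gold ≈ 3.198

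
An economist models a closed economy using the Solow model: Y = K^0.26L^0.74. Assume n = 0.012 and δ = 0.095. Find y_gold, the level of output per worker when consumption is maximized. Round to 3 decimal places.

y_gold ≈ 1.366

n + δ = 0.012 + 0.095 = 0.107.
Maximizing c = f(k) − (n+δ)·k gives f'(k) = n+δ, i.e. 0.26·k^(0.26−1) = 0.107, so k_gold = (0.26/0.107)^(1/0.74) ≈ 3.3195.
Output: y_gold = k_gold^0.26 = 3.3195^0.26 ≈ 1.3661.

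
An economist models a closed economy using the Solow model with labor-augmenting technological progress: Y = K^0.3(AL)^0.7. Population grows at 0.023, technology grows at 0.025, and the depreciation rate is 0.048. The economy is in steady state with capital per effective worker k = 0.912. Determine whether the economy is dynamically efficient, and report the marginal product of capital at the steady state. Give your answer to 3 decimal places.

The effective depreciation rate is n + g + δ = 0.023 + 0.025 + 0.048 = 0.096.
MPK = 0.3·k^(0.3−1) = 0.3·0.912^(-0.7) ≈ 0.3200.
MPK > 0.096, so the economy is dynamically efficient (under-saving).

dynamically efficient; MPK ≈ 0.320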